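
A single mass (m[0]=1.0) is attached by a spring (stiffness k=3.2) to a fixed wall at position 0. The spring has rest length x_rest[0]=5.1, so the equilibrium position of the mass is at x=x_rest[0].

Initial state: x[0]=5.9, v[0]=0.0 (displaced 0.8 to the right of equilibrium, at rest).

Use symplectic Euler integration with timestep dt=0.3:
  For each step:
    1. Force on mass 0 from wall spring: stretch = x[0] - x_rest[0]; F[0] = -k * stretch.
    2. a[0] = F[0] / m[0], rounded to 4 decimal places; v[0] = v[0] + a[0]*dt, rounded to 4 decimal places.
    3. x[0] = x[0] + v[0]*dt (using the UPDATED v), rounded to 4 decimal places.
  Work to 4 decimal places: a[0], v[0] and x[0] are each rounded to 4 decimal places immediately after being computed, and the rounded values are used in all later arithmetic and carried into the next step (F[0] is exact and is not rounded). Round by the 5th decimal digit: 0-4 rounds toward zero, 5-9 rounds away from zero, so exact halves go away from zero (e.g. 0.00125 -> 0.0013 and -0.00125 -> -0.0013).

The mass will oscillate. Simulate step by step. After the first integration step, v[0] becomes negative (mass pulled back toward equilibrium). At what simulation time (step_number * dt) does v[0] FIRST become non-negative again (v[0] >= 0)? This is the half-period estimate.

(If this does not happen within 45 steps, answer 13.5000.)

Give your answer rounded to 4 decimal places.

Step 0: x=[5.9000] v=[0.0000]
Step 1: x=[5.6696] v=[-0.7680]
Step 2: x=[5.2752] v=[-1.3148]
Step 3: x=[4.8303] v=[-1.4830]
Step 4: x=[4.4631] v=[-1.2241]
Step 5: x=[4.2793] v=[-0.6127]
Step 6: x=[4.3319] v=[0.1752]
First v>=0 after going negative at step 6, time=1.8000

Answer: 1.8000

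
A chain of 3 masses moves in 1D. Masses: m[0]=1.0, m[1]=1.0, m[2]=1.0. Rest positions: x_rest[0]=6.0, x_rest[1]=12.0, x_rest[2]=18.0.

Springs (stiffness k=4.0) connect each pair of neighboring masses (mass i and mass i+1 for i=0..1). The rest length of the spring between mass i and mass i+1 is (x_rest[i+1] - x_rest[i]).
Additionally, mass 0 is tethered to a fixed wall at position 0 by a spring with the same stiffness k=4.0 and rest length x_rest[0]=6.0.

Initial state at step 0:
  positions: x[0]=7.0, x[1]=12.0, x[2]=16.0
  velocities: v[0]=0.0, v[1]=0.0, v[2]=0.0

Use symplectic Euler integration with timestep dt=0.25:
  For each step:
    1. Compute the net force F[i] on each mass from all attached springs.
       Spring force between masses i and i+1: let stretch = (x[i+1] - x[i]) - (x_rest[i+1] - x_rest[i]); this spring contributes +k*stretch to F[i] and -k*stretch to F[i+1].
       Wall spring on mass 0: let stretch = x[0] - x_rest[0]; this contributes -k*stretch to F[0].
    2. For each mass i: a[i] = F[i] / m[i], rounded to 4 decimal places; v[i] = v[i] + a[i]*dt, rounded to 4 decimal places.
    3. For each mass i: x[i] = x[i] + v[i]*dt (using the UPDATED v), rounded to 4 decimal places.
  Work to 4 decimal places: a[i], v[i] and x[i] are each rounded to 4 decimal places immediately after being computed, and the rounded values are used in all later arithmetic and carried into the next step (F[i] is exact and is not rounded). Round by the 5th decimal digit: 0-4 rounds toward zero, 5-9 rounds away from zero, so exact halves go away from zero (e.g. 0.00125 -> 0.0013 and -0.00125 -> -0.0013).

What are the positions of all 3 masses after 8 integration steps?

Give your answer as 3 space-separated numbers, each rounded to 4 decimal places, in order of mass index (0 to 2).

Step 0: x=[7.0000 12.0000 16.0000] v=[0.0000 0.0000 0.0000]
Step 1: x=[6.5000 11.7500 16.5000] v=[-2.0000 -1.0000 2.0000]
Step 2: x=[5.6875 11.3750 17.3125] v=[-3.2500 -1.5000 3.2500]
Step 3: x=[4.8750 11.0625 18.1406] v=[-3.2500 -1.2500 3.3125]
Step 4: x=[4.3906 10.9727 18.6992] v=[-1.9375 -0.3594 2.2344]
Step 5: x=[4.4541 11.1690 18.8262] v=[0.2540 0.7850 0.5079]
Step 6: x=[5.0828 11.6008 18.5389] v=[2.5148 1.7273 -1.1493]
Step 7: x=[6.0703 12.1377 18.0171] v=[3.9500 2.1474 -2.0874]
Step 8: x=[7.0571 12.6276 17.5254] v=[3.9471 1.9594 -1.9668]

Answer: 7.0571 12.6276 17.5254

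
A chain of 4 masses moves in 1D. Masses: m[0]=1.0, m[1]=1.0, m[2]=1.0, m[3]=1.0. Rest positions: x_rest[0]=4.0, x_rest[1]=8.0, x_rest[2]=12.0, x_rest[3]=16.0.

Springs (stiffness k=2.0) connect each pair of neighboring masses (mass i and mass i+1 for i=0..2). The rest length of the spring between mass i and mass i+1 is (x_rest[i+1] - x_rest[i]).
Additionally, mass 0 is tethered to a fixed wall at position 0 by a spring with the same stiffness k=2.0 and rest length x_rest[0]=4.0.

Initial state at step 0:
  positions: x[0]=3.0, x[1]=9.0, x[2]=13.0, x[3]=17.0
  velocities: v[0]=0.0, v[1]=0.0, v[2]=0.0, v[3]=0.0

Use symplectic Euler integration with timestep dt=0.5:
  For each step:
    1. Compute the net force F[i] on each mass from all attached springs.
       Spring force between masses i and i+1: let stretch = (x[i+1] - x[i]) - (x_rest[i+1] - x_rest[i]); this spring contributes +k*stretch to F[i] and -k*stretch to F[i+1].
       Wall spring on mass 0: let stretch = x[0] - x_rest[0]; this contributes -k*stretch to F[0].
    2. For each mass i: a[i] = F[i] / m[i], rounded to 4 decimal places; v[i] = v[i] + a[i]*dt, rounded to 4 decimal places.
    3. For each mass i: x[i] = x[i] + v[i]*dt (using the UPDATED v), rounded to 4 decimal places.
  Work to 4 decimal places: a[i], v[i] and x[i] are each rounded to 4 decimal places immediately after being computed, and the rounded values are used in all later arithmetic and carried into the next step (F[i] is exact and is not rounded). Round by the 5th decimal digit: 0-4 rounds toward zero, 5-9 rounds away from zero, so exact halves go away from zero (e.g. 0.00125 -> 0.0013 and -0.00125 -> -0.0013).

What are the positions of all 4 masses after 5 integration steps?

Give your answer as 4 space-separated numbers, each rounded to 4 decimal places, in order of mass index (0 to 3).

Step 0: x=[3.0000 9.0000 13.0000 17.0000] v=[0.0000 0.0000 0.0000 0.0000]
Step 1: x=[4.5000 8.0000 13.0000 17.0000] v=[3.0000 -2.0000 0.0000 0.0000]
Step 2: x=[5.5000 7.7500 12.5000 17.0000] v=[2.0000 -0.5000 -1.0000 0.0000]
Step 3: x=[4.8750 8.7500 11.8750 16.7500] v=[-1.2500 2.0000 -1.2500 -0.5000]
Step 4: x=[3.7500 9.3750 12.1250 16.0625] v=[-2.2500 1.2500 0.5000 -1.3750]
Step 5: x=[3.5625 8.5625 12.9688 15.4063] v=[-0.3750 -1.6250 1.6875 -1.3125]

Answer: 3.5625 8.5625 12.9688 15.4063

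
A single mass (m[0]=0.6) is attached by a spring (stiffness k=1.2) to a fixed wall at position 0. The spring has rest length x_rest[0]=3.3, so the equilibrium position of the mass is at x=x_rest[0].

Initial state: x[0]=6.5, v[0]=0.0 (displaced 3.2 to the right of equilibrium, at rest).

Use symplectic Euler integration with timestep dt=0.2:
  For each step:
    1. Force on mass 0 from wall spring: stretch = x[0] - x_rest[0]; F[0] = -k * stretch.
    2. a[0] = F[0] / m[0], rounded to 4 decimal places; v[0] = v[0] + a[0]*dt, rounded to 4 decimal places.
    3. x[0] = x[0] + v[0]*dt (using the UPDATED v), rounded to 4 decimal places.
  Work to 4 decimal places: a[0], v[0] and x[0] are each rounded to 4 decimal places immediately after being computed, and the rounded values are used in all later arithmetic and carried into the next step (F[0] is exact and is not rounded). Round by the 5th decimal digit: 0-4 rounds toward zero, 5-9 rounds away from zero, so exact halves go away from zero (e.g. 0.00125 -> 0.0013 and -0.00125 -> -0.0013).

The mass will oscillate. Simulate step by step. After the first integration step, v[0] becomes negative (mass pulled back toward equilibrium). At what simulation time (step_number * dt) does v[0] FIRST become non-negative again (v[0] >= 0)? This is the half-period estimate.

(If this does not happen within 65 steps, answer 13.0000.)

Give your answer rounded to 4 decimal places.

Step 0: x=[6.5000] v=[0.0000]
Step 1: x=[6.2440] v=[-1.2800]
Step 2: x=[5.7525] v=[-2.4576]
Step 3: x=[5.0648] v=[-3.4386]
Step 4: x=[4.2359] v=[-4.1445]
Step 5: x=[3.3321] v=[-4.5189]
Step 6: x=[2.4258] v=[-4.5317]
Step 7: x=[1.5894] v=[-4.1820]
Step 8: x=[0.8898] v=[-3.4978]
Step 9: x=[0.3831] v=[-2.5337]
Step 10: x=[0.1097] v=[-1.3669]
Step 11: x=[0.0915] v=[-0.0908]
Step 12: x=[0.3300] v=[1.1926]
First v>=0 after going negative at step 12, time=2.4000

Answer: 2.4000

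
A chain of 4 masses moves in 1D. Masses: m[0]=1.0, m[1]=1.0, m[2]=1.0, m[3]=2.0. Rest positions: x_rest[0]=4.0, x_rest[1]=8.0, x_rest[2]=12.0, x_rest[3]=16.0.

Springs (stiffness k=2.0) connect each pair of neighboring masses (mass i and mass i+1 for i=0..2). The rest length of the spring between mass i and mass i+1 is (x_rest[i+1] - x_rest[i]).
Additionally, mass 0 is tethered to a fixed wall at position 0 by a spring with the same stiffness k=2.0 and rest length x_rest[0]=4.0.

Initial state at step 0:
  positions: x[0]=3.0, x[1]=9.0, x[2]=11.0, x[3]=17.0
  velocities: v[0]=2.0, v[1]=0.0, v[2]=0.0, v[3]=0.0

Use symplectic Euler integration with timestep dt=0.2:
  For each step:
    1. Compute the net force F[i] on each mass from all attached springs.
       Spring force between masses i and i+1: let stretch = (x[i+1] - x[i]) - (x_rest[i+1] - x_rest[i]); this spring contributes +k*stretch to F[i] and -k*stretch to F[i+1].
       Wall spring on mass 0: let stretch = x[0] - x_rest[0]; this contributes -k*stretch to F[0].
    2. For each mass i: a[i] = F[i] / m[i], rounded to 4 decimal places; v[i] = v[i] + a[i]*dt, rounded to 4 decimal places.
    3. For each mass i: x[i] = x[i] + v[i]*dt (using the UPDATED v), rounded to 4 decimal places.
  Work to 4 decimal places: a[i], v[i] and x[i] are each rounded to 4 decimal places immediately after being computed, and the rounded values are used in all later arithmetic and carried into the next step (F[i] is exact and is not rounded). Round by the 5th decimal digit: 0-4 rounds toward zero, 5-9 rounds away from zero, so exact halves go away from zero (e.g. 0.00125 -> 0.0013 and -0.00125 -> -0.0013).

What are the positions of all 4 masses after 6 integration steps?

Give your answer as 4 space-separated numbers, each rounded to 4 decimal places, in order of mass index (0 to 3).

Answer: 5.6340 7.6803 13.6157 16.1541

Derivation:
Step 0: x=[3.0000 9.0000 11.0000 17.0000] v=[2.0000 0.0000 0.0000 0.0000]
Step 1: x=[3.6400 8.6800 11.3200 16.9200] v=[3.2000 -1.6000 1.6000 -0.4000]
Step 2: x=[4.3920 8.1680 11.8768 16.7760] v=[3.7600 -2.5600 2.7840 -0.7200]
Step 3: x=[5.0947 7.6506 12.5288 16.5960] v=[3.5136 -2.5869 3.2602 -0.8998]
Step 4: x=[5.5943 7.3190 13.1160 16.4134] v=[2.4981 -1.6580 2.9358 -0.9132]
Step 5: x=[5.7844 7.3132 13.5032 16.2589] v=[0.9503 -0.0291 1.9360 -0.7727]
Step 6: x=[5.6340 7.6803 13.6157 16.1541] v=[-0.7519 1.8354 0.5623 -0.5238]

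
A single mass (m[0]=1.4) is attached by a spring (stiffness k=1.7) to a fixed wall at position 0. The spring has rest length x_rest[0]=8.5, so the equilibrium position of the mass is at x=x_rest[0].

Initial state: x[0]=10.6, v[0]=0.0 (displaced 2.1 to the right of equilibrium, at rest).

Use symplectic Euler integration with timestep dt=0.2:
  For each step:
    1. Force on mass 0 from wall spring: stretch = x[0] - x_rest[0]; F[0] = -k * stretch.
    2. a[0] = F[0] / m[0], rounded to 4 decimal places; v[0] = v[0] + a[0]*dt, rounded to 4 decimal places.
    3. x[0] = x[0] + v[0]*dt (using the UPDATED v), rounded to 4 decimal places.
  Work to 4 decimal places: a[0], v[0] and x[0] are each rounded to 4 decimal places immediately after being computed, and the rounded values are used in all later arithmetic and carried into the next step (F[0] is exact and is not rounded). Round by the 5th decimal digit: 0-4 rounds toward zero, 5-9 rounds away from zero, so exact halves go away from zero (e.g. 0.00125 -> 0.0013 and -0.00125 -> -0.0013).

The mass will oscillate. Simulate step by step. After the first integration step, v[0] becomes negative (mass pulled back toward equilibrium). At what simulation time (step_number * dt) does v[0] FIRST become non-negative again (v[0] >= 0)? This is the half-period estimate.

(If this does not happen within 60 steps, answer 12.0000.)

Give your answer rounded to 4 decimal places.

Step 0: x=[10.6000] v=[0.0000]
Step 1: x=[10.4980] v=[-0.5100]
Step 2: x=[10.2990] v=[-0.9952]
Step 3: x=[10.0126] v=[-1.4321]
Step 4: x=[9.6527] v=[-1.7994]
Step 5: x=[9.2368] v=[-2.0793]
Step 6: x=[8.7852] v=[-2.2582]
Step 7: x=[8.3197] v=[-2.3275]
Step 8: x=[7.8630] v=[-2.2837]
Step 9: x=[7.4372] v=[-2.1290]
Step 10: x=[7.0630] v=[-1.8709]
Step 11: x=[6.7586] v=[-1.5219]
Step 12: x=[6.5388] v=[-1.0990]
Step 13: x=[6.4143] v=[-0.6227]
Step 14: x=[6.3911] v=[-0.1162]
Step 15: x=[6.4703] v=[0.3960]
First v>=0 after going negative at step 15, time=3.0000

Answer: 3.0000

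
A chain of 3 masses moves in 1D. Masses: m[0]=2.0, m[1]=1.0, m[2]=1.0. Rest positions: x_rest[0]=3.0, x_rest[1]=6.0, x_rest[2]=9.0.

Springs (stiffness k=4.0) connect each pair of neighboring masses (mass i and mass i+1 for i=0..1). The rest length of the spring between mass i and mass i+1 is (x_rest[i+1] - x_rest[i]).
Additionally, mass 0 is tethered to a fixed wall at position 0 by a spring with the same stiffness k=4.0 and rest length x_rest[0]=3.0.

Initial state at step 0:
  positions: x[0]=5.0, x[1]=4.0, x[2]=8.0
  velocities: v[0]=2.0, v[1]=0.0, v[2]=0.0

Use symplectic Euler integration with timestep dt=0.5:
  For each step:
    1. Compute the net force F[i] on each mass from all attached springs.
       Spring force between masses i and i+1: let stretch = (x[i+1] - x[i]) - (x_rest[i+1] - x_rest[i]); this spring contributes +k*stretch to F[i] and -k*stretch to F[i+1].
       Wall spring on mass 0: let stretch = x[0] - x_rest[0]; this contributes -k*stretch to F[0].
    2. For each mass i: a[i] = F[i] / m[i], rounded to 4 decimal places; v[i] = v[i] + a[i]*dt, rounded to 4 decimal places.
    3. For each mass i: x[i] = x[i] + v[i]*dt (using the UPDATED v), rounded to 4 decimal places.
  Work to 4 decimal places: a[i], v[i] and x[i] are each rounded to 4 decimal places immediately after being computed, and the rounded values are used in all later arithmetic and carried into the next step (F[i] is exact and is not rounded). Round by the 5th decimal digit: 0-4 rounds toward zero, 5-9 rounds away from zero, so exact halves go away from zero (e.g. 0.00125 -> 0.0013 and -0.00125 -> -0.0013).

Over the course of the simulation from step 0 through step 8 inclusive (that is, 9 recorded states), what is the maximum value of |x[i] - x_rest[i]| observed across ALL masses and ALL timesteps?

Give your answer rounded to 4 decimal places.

Answer: 4.0000

Derivation:
Step 0: x=[5.0000 4.0000 8.0000] v=[2.0000 0.0000 0.0000]
Step 1: x=[3.0000 9.0000 7.0000] v=[-4.0000 10.0000 -2.0000]
Step 2: x=[2.5000 6.0000 11.0000] v=[-1.0000 -6.0000 8.0000]
Step 3: x=[2.5000 4.5000 13.0000] v=[0.0000 -3.0000 4.0000]
Step 4: x=[2.2500 9.5000 9.5000] v=[-0.5000 10.0000 -7.0000]
Step 5: x=[4.5000 7.2500 9.0000] v=[4.5000 -4.5000 -1.0000]
Step 6: x=[5.8750 4.0000 9.7500] v=[2.7500 -6.5000 1.5000]
Step 7: x=[3.3750 8.3750 7.7500] v=[-5.0000 8.7500 -4.0000]
Step 8: x=[1.6875 7.1250 9.3750] v=[-3.3750 -2.5000 3.2500]
Max displacement = 4.0000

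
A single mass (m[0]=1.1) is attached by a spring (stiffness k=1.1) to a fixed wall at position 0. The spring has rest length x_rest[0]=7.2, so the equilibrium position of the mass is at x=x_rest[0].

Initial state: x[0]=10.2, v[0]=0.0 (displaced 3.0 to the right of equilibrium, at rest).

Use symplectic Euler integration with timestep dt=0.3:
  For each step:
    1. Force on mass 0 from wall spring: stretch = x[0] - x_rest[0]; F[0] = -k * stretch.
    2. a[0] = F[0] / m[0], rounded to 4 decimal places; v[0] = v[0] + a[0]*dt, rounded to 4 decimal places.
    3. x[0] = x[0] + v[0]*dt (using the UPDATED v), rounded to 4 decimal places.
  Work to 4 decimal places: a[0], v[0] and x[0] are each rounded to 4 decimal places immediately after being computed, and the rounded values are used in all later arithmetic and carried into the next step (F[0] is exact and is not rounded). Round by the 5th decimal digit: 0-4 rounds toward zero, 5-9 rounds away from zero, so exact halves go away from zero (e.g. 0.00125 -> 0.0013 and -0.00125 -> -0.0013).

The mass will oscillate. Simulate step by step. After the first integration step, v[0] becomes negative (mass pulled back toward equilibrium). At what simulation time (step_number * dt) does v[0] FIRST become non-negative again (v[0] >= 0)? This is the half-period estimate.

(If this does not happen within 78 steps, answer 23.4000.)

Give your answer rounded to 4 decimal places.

Step 0: x=[10.2000] v=[0.0000]
Step 1: x=[9.9300] v=[-0.9000]
Step 2: x=[9.4143] v=[-1.7190]
Step 3: x=[8.6993] v=[-2.3833]
Step 4: x=[7.8494] v=[-2.8331]
Step 5: x=[6.9410] v=[-3.0279]
Step 6: x=[6.0559] v=[-2.9502]
Step 7: x=[5.2738] v=[-2.6070]
Step 8: x=[4.6651] v=[-2.0291]
Step 9: x=[4.2845] v=[-1.2686]
Step 10: x=[4.1663] v=[-0.3940]
Step 11: x=[4.3211] v=[0.5161]
First v>=0 after going negative at step 11, time=3.3000

Answer: 3.3000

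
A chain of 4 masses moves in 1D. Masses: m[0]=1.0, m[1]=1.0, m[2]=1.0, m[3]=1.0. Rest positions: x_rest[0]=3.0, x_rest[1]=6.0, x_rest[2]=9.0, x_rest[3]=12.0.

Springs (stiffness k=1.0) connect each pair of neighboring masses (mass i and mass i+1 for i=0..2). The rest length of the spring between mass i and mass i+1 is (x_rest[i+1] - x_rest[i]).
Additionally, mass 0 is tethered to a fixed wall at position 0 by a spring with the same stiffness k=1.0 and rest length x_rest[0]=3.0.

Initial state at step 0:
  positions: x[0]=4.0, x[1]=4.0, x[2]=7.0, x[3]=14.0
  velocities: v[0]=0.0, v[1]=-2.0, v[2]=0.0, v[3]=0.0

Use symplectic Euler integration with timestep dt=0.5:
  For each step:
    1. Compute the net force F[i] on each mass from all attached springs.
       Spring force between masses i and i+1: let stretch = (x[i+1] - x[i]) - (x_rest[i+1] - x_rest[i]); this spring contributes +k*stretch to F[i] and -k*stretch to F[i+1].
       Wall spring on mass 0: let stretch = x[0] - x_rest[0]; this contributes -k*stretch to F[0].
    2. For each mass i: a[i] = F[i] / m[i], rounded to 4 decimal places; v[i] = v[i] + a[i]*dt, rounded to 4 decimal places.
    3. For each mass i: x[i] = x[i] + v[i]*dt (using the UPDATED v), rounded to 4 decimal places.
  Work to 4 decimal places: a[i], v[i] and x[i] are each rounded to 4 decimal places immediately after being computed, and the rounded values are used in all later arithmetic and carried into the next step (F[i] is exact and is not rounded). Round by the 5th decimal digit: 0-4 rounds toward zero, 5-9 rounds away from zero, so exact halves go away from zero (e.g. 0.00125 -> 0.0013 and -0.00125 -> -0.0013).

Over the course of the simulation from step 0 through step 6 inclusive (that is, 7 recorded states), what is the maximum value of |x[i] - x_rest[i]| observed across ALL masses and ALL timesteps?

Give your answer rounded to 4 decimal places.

Step 0: x=[4.0000 4.0000 7.0000 14.0000] v=[0.0000 -2.0000 0.0000 0.0000]
Step 1: x=[3.0000 3.7500 8.0000 13.0000] v=[-2.0000 -0.5000 2.0000 -2.0000]
Step 2: x=[1.4375 4.3750 9.1875 11.5000] v=[-3.1250 1.2500 2.3750 -3.0000]
Step 3: x=[0.2500 5.4688 9.7500 10.1719] v=[-2.3750 2.1875 1.1250 -2.6563]
Step 4: x=[0.3047 6.3282 9.3477 9.4883] v=[0.1094 1.7187 -0.8047 -1.3673]
Step 5: x=[1.7891 6.4366 8.2256 9.5195] v=[2.9688 0.2167 -2.2442 0.0624]
Step 6: x=[3.9881 5.8303 6.9797 9.9773] v=[4.3980 -1.2126 -2.4918 0.9155]
Max displacement = 2.7500

Answer: 2.7500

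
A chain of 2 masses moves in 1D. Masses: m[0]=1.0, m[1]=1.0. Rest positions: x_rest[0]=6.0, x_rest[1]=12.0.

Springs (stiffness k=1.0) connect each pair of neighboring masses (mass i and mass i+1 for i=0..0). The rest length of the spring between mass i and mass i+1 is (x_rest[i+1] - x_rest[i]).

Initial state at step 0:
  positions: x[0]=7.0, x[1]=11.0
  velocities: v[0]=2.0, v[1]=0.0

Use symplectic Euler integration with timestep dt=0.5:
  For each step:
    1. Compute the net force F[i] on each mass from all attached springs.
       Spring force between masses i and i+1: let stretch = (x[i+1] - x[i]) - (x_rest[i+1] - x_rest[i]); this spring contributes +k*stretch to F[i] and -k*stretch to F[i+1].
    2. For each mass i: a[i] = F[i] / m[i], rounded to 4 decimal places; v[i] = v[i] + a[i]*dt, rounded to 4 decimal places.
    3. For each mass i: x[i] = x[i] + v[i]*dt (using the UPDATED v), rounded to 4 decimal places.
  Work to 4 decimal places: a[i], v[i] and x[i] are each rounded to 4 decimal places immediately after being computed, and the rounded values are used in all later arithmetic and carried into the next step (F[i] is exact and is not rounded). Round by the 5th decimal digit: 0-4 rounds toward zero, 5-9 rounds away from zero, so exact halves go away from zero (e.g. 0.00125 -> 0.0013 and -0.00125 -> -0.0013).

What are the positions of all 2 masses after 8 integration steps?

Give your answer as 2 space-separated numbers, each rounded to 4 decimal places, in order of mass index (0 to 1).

Step 0: x=[7.0000 11.0000] v=[2.0000 0.0000]
Step 1: x=[7.5000 11.5000] v=[1.0000 1.0000]
Step 2: x=[7.5000 12.5000] v=[0.0000 2.0000]
Step 3: x=[7.2500 13.7500] v=[-0.5000 2.5000]
Step 4: x=[7.1250 14.8750] v=[-0.2500 2.2500]
Step 5: x=[7.4375 15.5625] v=[0.6250 1.3750]
Step 6: x=[8.2813 15.7188] v=[1.6875 0.3125]
Step 7: x=[9.4845 15.5157] v=[2.4063 -0.4063]
Step 8: x=[10.6955 15.3048] v=[2.4219 -0.4219]

Answer: 10.6955 15.3048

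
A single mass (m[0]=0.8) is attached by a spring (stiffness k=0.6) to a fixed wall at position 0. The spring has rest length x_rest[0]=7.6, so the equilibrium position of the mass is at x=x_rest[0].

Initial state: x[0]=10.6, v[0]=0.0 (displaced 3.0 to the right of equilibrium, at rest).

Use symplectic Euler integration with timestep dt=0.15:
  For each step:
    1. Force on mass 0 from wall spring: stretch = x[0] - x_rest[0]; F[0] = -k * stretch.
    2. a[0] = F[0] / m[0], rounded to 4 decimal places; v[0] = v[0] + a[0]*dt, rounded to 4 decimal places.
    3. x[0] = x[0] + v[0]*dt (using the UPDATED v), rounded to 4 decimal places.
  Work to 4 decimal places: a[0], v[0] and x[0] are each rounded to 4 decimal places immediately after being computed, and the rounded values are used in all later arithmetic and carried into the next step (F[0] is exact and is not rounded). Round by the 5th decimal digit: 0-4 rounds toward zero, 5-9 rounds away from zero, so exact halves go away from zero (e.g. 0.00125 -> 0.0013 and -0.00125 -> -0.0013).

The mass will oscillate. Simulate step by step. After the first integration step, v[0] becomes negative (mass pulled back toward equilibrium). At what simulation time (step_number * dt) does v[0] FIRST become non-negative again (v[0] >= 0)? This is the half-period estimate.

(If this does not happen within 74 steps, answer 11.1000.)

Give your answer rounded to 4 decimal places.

Step 0: x=[10.6000] v=[0.0000]
Step 1: x=[10.5494] v=[-0.3375]
Step 2: x=[10.4490] v=[-0.6693]
Step 3: x=[10.3005] v=[-0.9898]
Step 4: x=[10.1065] v=[-1.2936]
Step 5: x=[9.8702] v=[-1.5756]
Step 6: x=[9.5956] v=[-1.8310]
Step 7: x=[9.2873] v=[-2.0555]
Step 8: x=[8.9505] v=[-2.2453]
Step 9: x=[8.5909] v=[-2.3972]
Step 10: x=[8.2146] v=[-2.5087]
Step 11: x=[7.8279] v=[-2.5779]
Step 12: x=[7.4374] v=[-2.6035]
Step 13: x=[7.0496] v=[-2.5852]
Step 14: x=[6.6711] v=[-2.5233]
Step 15: x=[6.3083] v=[-2.4188]
Step 16: x=[5.9673] v=[-2.2735]
Step 17: x=[5.6538] v=[-2.0898]
Step 18: x=[5.3732] v=[-1.8708]
Step 19: x=[5.1302] v=[-1.6203]
Step 20: x=[4.9288] v=[-1.3424]
Step 21: x=[4.7725] v=[-1.0419]
Step 22: x=[4.6639] v=[-0.7238]
Step 23: x=[4.6049] v=[-0.3935]
Step 24: x=[4.5964] v=[-0.0566]
Step 25: x=[4.6386] v=[0.2813]
First v>=0 after going negative at step 25, time=3.7500

Answer: 3.7500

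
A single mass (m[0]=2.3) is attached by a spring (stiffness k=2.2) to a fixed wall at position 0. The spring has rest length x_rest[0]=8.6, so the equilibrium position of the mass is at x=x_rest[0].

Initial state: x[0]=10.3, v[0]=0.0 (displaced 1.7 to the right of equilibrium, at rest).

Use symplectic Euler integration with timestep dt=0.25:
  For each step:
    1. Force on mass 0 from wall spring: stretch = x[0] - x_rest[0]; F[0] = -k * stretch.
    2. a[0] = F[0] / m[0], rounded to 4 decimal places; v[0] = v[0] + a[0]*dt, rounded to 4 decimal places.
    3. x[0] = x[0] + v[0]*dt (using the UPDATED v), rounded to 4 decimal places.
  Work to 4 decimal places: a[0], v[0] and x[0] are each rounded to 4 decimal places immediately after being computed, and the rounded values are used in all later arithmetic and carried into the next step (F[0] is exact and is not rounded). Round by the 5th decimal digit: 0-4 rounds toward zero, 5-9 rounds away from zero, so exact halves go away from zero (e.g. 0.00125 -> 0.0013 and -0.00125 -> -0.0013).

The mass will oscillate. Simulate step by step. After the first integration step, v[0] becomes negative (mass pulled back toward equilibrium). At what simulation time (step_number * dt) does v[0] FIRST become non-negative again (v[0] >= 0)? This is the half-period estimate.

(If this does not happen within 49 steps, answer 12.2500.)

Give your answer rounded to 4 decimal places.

Answer: 3.2500

Derivation:
Step 0: x=[10.3000] v=[0.0000]
Step 1: x=[10.1984] v=[-0.4065]
Step 2: x=[10.0012] v=[-0.7887]
Step 3: x=[9.7203] v=[-1.1238]
Step 4: x=[9.3724] v=[-1.3917]
Step 5: x=[8.9783] v=[-1.5764]
Step 6: x=[8.5616] v=[-1.6669]
Step 7: x=[8.1472] v=[-1.6577]
Step 8: x=[7.7599] v=[-1.5494]
Step 9: x=[7.4228] v=[-1.3485]
Step 10: x=[7.1561] v=[-1.0670]
Step 11: x=[6.9757] v=[-0.7217]
Step 12: x=[6.8924] v=[-0.3333]
Step 13: x=[6.9112] v=[0.0751]
First v>=0 after going negative at step 13, time=3.2500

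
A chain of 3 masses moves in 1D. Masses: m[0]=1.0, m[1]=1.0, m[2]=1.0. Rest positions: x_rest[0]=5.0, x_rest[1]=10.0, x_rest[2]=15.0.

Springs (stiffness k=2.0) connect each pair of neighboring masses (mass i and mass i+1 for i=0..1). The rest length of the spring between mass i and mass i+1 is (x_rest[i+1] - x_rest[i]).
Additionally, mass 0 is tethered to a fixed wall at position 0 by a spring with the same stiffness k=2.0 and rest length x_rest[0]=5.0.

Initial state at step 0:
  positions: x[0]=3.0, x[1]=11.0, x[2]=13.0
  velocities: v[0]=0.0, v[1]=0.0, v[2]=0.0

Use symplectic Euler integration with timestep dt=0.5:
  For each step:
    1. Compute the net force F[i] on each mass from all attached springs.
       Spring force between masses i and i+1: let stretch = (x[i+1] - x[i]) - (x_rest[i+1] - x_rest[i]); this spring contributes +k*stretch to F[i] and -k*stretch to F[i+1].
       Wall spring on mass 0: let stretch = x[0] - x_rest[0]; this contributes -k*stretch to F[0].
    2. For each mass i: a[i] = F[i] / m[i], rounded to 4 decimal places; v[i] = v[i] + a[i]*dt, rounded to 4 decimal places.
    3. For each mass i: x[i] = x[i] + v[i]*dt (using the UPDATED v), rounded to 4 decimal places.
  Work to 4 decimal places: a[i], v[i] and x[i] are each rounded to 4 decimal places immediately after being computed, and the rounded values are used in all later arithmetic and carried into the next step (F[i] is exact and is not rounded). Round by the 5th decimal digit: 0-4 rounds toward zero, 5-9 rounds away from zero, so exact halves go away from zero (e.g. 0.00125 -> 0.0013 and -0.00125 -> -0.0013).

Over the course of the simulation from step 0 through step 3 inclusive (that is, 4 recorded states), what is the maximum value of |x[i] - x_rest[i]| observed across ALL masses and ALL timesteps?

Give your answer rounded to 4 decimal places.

Answer: 3.0000

Derivation:
Step 0: x=[3.0000 11.0000 13.0000] v=[0.0000 0.0000 0.0000]
Step 1: x=[5.5000 8.0000 14.5000] v=[5.0000 -6.0000 3.0000]
Step 2: x=[6.5000 7.0000 15.2500] v=[2.0000 -2.0000 1.5000]
Step 3: x=[4.5000 9.8750 14.3750] v=[-4.0000 5.7500 -1.7500]
Max displacement = 3.0000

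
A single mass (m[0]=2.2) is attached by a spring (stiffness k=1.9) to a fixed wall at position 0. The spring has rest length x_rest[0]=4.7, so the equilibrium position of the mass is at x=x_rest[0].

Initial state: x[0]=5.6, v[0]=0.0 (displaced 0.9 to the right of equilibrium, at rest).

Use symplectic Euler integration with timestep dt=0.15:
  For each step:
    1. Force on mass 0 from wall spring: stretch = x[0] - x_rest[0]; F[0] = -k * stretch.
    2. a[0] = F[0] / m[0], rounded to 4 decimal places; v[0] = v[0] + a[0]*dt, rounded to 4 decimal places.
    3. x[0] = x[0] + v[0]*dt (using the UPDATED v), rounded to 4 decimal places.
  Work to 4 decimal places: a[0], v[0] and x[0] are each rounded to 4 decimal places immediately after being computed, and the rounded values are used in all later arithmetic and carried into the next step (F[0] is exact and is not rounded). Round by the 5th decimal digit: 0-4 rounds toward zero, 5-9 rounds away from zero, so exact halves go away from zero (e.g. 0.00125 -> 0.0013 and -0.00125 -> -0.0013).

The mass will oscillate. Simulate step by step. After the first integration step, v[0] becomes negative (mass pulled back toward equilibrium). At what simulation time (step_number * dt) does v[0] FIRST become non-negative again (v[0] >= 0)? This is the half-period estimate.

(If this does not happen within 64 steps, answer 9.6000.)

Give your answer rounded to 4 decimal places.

Step 0: x=[5.6000] v=[0.0000]
Step 1: x=[5.5825] v=[-0.1166]
Step 2: x=[5.5479] v=[-0.2309]
Step 3: x=[5.4968] v=[-0.3407]
Step 4: x=[5.4302] v=[-0.4439]
Step 5: x=[5.3494] v=[-0.5385]
Step 6: x=[5.2560] v=[-0.6226]
Step 7: x=[5.1518] v=[-0.6946]
Step 8: x=[5.0388] v=[-0.7531]
Step 9: x=[4.9193] v=[-0.7970]
Step 10: x=[4.7955] v=[-0.8254]
Step 11: x=[4.6698] v=[-0.8378]
Step 12: x=[4.5447] v=[-0.8339]
Step 13: x=[4.4226] v=[-0.8138]
Step 14: x=[4.3059] v=[-0.7779]
Step 15: x=[4.1969] v=[-0.7268]
Step 16: x=[4.0977] v=[-0.6616]
Step 17: x=[4.0102] v=[-0.5836]
Step 18: x=[3.9361] v=[-0.4942]
Step 19: x=[3.8768] v=[-0.3952]
Step 20: x=[3.8335] v=[-0.2886]
Step 21: x=[3.8070] v=[-0.1764]
Step 22: x=[3.7979] v=[-0.0607]
Step 23: x=[3.8063] v=[0.0562]
First v>=0 after going negative at step 23, time=3.4500

Answer: 3.4500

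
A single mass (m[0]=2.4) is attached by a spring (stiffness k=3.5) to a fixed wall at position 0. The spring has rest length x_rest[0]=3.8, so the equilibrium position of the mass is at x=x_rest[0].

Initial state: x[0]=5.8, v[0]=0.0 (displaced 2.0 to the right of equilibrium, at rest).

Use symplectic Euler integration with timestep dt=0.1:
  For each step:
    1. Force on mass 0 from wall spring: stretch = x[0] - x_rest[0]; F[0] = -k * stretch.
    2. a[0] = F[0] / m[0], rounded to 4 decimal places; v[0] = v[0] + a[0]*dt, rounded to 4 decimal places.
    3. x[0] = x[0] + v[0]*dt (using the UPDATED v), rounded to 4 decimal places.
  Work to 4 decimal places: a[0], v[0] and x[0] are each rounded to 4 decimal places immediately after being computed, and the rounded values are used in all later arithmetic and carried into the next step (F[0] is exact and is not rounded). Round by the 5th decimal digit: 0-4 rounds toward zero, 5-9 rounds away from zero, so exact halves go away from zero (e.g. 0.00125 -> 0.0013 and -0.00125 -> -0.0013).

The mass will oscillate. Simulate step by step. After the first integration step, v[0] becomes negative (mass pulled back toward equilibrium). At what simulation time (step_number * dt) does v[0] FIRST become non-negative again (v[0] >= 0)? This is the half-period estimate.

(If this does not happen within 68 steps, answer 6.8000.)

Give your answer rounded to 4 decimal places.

Step 0: x=[5.8000] v=[0.0000]
Step 1: x=[5.7708] v=[-0.2917]
Step 2: x=[5.7129] v=[-0.5791]
Step 3: x=[5.6271] v=[-0.8581]
Step 4: x=[5.5146] v=[-1.1246]
Step 5: x=[5.3771] v=[-1.3747]
Step 6: x=[5.2166] v=[-1.6047]
Step 7: x=[5.0355] v=[-1.8113]
Step 8: x=[4.8364] v=[-1.9915]
Step 9: x=[4.6221] v=[-2.1426]
Step 10: x=[4.3959] v=[-2.2625]
Step 11: x=[4.1610] v=[-2.3494]
Step 12: x=[3.9208] v=[-2.4021]
Step 13: x=[3.6788] v=[-2.4197]
Step 14: x=[3.4386] v=[-2.4020]
Step 15: x=[3.2037] v=[-2.3493]
Step 16: x=[2.9775] v=[-2.2623]
Step 17: x=[2.7633] v=[-2.1424]
Step 18: x=[2.5642] v=[-1.9912]
Step 19: x=[2.3831] v=[-1.8110]
Step 20: x=[2.2227] v=[-1.6044]
Step 21: x=[2.0853] v=[-1.3744]
Step 22: x=[1.9729] v=[-1.1243]
Step 23: x=[1.8871] v=[-0.8579]
Step 24: x=[1.8292] v=[-0.5789]
Step 25: x=[1.8001] v=[-0.2915]
Step 26: x=[1.8001] v=[0.0002]
First v>=0 after going negative at step 26, time=2.6000

Answer: 2.6000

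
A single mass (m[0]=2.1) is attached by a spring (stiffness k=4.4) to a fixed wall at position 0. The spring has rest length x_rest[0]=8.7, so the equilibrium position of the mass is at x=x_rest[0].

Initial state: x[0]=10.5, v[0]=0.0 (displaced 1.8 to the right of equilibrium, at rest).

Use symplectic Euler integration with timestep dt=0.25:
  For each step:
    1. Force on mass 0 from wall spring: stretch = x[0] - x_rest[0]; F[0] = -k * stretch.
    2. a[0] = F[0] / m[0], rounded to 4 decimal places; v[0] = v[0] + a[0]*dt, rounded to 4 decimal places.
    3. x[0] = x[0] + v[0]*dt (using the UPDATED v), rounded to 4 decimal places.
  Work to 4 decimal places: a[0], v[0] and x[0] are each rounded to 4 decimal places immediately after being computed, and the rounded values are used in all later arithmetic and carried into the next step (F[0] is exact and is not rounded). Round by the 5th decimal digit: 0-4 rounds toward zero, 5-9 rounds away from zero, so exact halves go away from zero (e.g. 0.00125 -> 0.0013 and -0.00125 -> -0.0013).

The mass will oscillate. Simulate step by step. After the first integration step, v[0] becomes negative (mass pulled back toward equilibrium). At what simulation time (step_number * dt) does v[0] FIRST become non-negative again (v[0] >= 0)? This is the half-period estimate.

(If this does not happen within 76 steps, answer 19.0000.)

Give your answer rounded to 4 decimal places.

Step 0: x=[10.5000] v=[0.0000]
Step 1: x=[10.2643] v=[-0.9429]
Step 2: x=[9.8237] v=[-1.7623]
Step 3: x=[9.2360] v=[-2.3509]
Step 4: x=[8.5781] v=[-2.6317]
Step 5: x=[7.9361] v=[-2.5679]
Step 6: x=[7.3942] v=[-2.1678]
Step 7: x=[7.0233] v=[-1.4838]
Step 8: x=[6.8719] v=[-0.6055]
Step 9: x=[6.9599] v=[0.3521]
First v>=0 after going negative at step 9, time=2.2500

Answer: 2.2500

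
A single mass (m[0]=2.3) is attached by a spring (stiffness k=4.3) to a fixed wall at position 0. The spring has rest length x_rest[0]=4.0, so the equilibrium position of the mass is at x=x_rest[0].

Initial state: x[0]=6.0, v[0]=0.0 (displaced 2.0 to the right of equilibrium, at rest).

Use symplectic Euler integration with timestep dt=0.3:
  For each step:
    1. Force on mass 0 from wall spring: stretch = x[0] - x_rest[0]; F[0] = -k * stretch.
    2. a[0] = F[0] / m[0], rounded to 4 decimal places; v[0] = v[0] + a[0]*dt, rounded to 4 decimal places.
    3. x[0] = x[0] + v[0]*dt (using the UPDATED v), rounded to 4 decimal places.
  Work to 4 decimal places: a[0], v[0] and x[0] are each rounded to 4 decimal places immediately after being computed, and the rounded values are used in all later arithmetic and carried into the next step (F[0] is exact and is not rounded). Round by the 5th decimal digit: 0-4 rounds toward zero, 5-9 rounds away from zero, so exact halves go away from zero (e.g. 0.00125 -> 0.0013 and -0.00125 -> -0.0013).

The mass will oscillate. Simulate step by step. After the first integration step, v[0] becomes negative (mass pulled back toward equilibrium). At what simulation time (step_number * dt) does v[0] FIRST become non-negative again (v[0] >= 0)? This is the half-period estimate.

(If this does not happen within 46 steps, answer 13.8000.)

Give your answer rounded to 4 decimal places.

Answer: 2.4000

Derivation:
Step 0: x=[6.0000] v=[0.0000]
Step 1: x=[5.6635] v=[-1.1217]
Step 2: x=[5.0471] v=[-2.0547]
Step 3: x=[4.2545] v=[-2.6420]
Step 4: x=[3.4191] v=[-2.7847]
Step 5: x=[2.6814] v=[-2.4589]
Step 6: x=[2.1656] v=[-1.7193]
Step 7: x=[1.9585] v=[-0.6905]
Step 8: x=[2.0949] v=[0.4545]
First v>=0 after going negative at step 8, time=2.4000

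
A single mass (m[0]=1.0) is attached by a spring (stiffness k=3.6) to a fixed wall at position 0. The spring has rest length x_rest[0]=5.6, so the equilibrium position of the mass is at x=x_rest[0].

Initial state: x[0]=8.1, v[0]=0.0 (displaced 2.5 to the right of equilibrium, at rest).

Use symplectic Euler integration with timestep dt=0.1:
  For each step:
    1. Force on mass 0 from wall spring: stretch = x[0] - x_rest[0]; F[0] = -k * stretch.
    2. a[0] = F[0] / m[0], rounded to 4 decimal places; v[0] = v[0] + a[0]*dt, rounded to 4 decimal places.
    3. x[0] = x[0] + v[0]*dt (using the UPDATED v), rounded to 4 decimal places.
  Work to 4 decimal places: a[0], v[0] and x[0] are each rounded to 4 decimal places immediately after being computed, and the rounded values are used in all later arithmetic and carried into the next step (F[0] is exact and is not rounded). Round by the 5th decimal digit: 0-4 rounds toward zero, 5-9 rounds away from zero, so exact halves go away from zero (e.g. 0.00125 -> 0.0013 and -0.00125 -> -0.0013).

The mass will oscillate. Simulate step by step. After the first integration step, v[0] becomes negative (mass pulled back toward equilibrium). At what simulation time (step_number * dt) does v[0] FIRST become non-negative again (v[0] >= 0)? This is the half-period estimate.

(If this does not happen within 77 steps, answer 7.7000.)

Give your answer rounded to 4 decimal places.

Step 0: x=[8.1000] v=[0.0000]
Step 1: x=[8.0100] v=[-0.9000]
Step 2: x=[7.8332] v=[-1.7676]
Step 3: x=[7.5760] v=[-2.5716]
Step 4: x=[7.2477] v=[-3.2830]
Step 5: x=[6.8601] v=[-3.8762]
Step 6: x=[6.4271] v=[-4.3298]
Step 7: x=[5.9643] v=[-4.6276]
Step 8: x=[5.4884] v=[-4.7588]
Step 9: x=[5.0165] v=[-4.7186]
Step 10: x=[4.5657] v=[-4.5085]
Step 11: x=[4.1521] v=[-4.1362]
Step 12: x=[3.7906] v=[-3.6150]
Step 13: x=[3.4942] v=[-2.9636]
Step 14: x=[3.2737] v=[-2.2055]
Step 15: x=[3.1369] v=[-1.3680]
Step 16: x=[3.0888] v=[-0.4813]
Step 17: x=[3.1311] v=[0.4227]
First v>=0 after going negative at step 17, time=1.7000

Answer: 1.7000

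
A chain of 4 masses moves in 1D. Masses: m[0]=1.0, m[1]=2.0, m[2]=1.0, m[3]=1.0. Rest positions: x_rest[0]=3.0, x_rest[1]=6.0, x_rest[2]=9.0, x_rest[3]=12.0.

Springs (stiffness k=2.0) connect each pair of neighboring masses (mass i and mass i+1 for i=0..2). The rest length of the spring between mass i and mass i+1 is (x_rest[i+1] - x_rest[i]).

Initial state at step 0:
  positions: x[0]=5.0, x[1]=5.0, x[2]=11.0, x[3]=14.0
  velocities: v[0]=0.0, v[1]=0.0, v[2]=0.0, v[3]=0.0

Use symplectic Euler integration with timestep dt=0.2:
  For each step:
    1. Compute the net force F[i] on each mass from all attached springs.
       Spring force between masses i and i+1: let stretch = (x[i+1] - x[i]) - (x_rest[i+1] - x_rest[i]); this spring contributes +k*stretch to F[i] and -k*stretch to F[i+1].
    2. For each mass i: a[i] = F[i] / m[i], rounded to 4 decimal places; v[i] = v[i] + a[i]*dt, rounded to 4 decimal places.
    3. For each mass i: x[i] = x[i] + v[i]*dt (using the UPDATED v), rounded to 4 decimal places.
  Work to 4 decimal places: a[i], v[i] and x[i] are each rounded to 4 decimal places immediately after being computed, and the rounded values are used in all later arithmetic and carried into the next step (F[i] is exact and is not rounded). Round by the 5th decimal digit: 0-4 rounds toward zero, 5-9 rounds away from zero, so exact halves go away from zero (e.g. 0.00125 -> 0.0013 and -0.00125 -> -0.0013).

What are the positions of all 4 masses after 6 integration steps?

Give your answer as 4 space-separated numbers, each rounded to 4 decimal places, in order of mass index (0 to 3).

Answer: 2.1769 7.8748 8.9692 13.1043

Derivation:
Step 0: x=[5.0000 5.0000 11.0000 14.0000] v=[0.0000 0.0000 0.0000 0.0000]
Step 1: x=[4.7600 5.2400 10.7600 14.0000] v=[-1.2000 1.2000 -1.2000 0.0000]
Step 2: x=[4.3184 5.6816 10.3376 13.9808] v=[-2.2080 2.2080 -2.1120 -0.0960]
Step 3: x=[3.7459 6.2549 9.8342 13.9101] v=[-2.8627 2.8666 -2.5171 -0.3533]
Step 4: x=[3.1341 6.8710 9.3705 13.7534] v=[-3.0591 3.0807 -2.3185 -0.7837]
Step 5: x=[2.5812 7.4376 9.0575 13.4860] v=[-2.7643 2.8332 -1.5651 -1.3369]
Step 6: x=[2.1769 7.8748 8.9692 13.1043] v=[-2.0217 2.1859 -0.4417 -1.9083]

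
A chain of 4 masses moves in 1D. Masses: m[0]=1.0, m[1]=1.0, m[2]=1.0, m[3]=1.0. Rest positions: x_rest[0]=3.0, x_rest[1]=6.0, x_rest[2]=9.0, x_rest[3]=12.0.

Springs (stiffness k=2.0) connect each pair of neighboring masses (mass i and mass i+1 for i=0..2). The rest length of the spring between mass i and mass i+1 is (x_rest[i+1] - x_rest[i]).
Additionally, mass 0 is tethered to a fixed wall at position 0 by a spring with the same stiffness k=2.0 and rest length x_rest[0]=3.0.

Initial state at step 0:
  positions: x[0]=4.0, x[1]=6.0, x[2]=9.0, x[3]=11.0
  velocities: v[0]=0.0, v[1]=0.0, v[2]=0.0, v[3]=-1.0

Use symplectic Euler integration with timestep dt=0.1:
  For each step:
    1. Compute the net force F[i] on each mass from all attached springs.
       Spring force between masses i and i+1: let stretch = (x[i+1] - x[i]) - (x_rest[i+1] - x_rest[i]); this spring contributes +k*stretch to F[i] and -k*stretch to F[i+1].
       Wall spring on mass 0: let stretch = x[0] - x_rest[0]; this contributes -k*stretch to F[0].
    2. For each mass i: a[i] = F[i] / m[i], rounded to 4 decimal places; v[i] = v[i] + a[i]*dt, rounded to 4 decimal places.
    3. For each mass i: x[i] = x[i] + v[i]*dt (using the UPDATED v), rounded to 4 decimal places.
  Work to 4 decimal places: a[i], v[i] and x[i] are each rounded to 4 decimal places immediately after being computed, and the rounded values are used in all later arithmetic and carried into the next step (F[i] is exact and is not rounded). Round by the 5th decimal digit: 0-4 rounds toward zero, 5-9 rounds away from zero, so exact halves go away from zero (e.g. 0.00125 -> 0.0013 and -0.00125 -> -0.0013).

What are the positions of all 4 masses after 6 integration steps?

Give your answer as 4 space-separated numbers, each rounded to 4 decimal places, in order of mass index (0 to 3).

Step 0: x=[4.0000 6.0000 9.0000 11.0000] v=[0.0000 0.0000 0.0000 -1.0000]
Step 1: x=[3.9600 6.0200 8.9800 10.9200] v=[-0.4000 0.2000 -0.2000 -0.8000]
Step 2: x=[3.8820 6.0580 8.9396 10.8612] v=[-0.7800 0.3800 -0.4040 -0.5880]
Step 3: x=[3.7699 6.1101 8.8800 10.8240] v=[-1.1212 0.5211 -0.5960 -0.3723]
Step 4: x=[3.6292 6.1708 8.8039 10.8079] v=[-1.4071 0.6070 -0.7612 -0.1611]
Step 5: x=[3.4667 6.2333 8.7152 10.8117] v=[-1.6246 0.6253 -0.8870 0.0381]
Step 6: x=[3.2902 6.2901 8.6188 10.8336] v=[-1.7646 0.5684 -0.9641 0.2188]

Answer: 3.2902 6.2901 8.6188 10.8336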